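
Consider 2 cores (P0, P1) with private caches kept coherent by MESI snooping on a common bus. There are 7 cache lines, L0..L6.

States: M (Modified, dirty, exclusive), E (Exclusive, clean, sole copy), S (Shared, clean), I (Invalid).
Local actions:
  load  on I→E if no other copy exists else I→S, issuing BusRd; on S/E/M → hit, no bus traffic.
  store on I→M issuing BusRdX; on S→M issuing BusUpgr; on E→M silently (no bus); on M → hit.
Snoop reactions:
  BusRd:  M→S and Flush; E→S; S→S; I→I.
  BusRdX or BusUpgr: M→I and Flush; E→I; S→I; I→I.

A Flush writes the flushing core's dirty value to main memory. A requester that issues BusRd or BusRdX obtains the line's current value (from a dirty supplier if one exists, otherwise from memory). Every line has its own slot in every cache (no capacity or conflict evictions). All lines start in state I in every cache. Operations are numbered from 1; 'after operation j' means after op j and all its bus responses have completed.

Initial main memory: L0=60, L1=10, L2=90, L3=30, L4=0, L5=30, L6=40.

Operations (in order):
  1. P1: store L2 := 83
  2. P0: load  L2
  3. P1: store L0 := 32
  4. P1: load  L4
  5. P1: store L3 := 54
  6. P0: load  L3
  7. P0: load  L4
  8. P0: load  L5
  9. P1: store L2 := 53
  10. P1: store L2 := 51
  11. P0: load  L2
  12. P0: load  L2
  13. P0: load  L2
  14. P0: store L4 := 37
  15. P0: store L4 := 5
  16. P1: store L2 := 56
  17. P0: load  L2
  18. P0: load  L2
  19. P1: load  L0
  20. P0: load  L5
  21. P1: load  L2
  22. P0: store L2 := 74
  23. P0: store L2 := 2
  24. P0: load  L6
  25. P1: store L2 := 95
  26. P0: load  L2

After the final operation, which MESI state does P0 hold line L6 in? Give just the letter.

state = E

step 1: P1: store L2 := 83  ⟶  IM  (L2)  txn=BusRdX  M[L2]=90
step 2: P0: load  L2  ⟶  SS  (L2)  txn=BusRd+Flush  M[L2]=83
step 3: P1: store L0 := 32  ⟶  IM  (L0)  txn=BusRdX  M[L0]=60
step 4: P1: load  L4  ⟶  IE  (L4)  txn=BusRd  M[L4]=0
step 5: P1: store L3 := 54  ⟶  IM  (L3)  txn=BusRdX  M[L3]=30
step 6: P0: load  L3  ⟶  SS  (L3)  txn=BusRd+Flush  M[L3]=54
step 7: P0: load  L4  ⟶  SS  (L4)  txn=BusRd  M[L4]=0
step 8: P0: load  L5  ⟶  EI  (L5)  txn=BusRd  M[L5]=30
step 9: P1: store L2 := 53  ⟶  IM  (L2)  txn=BusUpgr  M[L2]=83
step 10: P1: store L2 := 51  ⟶  IM  (L2)  txn=∅  M[L2]=83
step 11: P0: load  L2  ⟶  SS  (L2)  txn=BusRd+Flush  M[L2]=51
step 12: P0: load  L2  ⟶  SS  (L2)  txn=∅  M[L2]=51
step 13: P0: load  L2  ⟶  SS  (L2)  txn=∅  M[L2]=51
step 14: P0: store L4 := 37  ⟶  MI  (L4)  txn=BusUpgr  M[L4]=0
step 15: P0: store L4 := 5  ⟶  MI  (L4)  txn=∅  M[L4]=0
step 16: P1: store L2 := 56  ⟶  IM  (L2)  txn=BusUpgr  M[L2]=51
step 17: P0: load  L2  ⟶  SS  (L2)  txn=BusRd+Flush  M[L2]=56
step 18: P0: load  L2  ⟶  SS  (L2)  txn=∅  M[L2]=56
step 19: P1: load  L0  ⟶  IM  (L0)  txn=∅  M[L0]=60
step 20: P0: load  L5  ⟶  EI  (L5)  txn=∅  M[L5]=30
step 21: P1: load  L2  ⟶  SS  (L2)  txn=∅  M[L2]=56
step 22: P0: store L2 := 74  ⟶  MI  (L2)  txn=BusUpgr  M[L2]=56
step 23: P0: store L2 := 2  ⟶  MI  (L2)  txn=∅  M[L2]=56
step 24: P0: load  L6  ⟶  EI  (L6)  txn=BusRd  M[L6]=40
step 25: P1: store L2 := 95  ⟶  IM  (L2)  txn=BusRdX+Flush  M[L2]=2
step 26: P0: load  L2  ⟶  SS  (L2)  txn=BusRd+Flush  M[L2]=95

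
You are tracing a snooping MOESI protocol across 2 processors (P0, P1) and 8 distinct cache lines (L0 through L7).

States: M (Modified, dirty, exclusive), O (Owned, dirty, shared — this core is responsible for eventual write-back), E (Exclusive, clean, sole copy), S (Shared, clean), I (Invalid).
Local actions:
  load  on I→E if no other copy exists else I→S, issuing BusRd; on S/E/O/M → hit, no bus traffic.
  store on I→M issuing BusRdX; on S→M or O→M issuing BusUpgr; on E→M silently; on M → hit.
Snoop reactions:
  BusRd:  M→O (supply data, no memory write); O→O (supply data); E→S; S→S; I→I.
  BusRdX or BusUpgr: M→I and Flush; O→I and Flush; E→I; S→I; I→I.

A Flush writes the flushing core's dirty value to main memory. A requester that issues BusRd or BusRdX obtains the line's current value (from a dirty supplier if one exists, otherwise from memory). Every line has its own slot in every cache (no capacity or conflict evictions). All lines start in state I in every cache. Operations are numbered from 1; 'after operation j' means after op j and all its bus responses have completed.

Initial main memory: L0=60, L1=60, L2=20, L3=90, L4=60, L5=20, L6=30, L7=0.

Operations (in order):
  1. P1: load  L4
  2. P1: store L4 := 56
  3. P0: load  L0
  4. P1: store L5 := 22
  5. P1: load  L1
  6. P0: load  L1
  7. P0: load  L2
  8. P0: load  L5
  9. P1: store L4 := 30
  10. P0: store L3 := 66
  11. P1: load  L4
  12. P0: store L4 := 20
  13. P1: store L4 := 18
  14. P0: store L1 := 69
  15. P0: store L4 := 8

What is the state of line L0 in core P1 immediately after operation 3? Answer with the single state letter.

state = I

step 1: P1: load  L4  ⟶  IE  (L4)  txn=BusRd  M[L4]=60
step 2: P1: store L4 := 56  ⟶  IM  (L4)  txn=∅  M[L4]=60
step 3: P0: load  L0  ⟶  EI  (L0)  txn=BusRd  M[L0]=60
step 4: P1: store L5 := 22  ⟶  IM  (L5)  txn=BusRdX  M[L5]=20
step 5: P1: load  L1  ⟶  IE  (L1)  txn=BusRd  M[L1]=60
step 6: P0: load  L1  ⟶  SS  (L1)  txn=BusRd  M[L1]=60
step 7: P0: load  L2  ⟶  EI  (L2)  txn=BusRd  M[L2]=20
step 8: P0: load  L5  ⟶  SO  (L5)  txn=BusRd  M[L5]=20
step 9: P1: store L4 := 30  ⟶  IM  (L4)  txn=∅  M[L4]=60
step 10: P0: store L3 := 66  ⟶  MI  (L3)  txn=BusRdX  M[L3]=90
step 11: P1: load  L4  ⟶  IM  (L4)  txn=∅  M[L4]=60
step 12: P0: store L4 := 20  ⟶  MI  (L4)  txn=BusRdX+Flush  M[L4]=30
step 13: P1: store L4 := 18  ⟶  IM  (L4)  txn=BusRdX+Flush  M[L4]=20
step 14: P0: store L1 := 69  ⟶  MI  (L1)  txn=BusUpgr  M[L1]=60
step 15: P0: store L4 := 8  ⟶  MI  (L4)  txn=BusRdX+Flush  M[L4]=18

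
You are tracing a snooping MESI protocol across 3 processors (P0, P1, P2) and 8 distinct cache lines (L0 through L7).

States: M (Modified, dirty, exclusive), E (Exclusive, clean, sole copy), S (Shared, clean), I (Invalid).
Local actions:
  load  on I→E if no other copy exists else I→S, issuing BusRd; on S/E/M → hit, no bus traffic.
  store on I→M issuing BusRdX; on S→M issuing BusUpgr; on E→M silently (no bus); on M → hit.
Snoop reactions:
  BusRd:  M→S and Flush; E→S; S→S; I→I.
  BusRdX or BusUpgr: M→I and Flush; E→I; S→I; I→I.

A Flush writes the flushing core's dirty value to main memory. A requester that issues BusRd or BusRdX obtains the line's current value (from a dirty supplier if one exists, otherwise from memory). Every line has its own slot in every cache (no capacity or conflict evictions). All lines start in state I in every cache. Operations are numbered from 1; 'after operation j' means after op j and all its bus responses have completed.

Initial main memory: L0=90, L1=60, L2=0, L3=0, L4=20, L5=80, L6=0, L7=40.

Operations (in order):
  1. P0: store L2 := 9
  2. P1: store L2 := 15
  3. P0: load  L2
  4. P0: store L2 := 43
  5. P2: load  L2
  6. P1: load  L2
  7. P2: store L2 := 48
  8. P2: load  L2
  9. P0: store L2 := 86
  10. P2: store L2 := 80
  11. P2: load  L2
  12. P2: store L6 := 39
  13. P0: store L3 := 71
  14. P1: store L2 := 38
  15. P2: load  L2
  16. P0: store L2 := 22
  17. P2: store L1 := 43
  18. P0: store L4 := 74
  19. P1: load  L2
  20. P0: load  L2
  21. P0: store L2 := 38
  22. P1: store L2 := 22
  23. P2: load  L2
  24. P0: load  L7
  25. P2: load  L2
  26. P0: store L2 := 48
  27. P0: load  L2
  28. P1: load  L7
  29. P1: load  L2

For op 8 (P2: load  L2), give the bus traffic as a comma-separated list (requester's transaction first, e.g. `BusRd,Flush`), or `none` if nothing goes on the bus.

  op1 P0: store L2 := 9 → M/I/I on L2; bus BusRdX; mem=0
  op2 P1: store L2 := 15 → I/M/I on L2; bus BusRdX Flush; mem=9
  op3 P0: load  L2 → S/S/I on L2; bus BusRd Flush; mem=15
  op4 P0: store L2 := 43 → M/I/I on L2; bus BusUpgr; mem=15
  op5 P2: load  L2 → S/I/S on L2; bus BusRd Flush; mem=43
  op6 P1: load  L2 → S/S/S on L2; bus BusRd; mem=43
  op7 P2: store L2 := 48 → I/I/M on L2; bus BusUpgr; mem=43
  op8 P2: load  L2 → I/I/M on L2; bus (none); mem=43
  op9 P0: store L2 := 86 → M/I/I on L2; bus BusRdX Flush; mem=48
  op10 P2: store L2 := 80 → I/I/M on L2; bus BusRdX Flush; mem=86
  op11 P2: load  L2 → I/I/M on L2; bus (none); mem=86
  op12 P2: store L6 := 39 → I/I/M on L6; bus BusRdX; mem=0
  op13 P0: store L3 := 71 → M/I/I on L3; bus BusRdX; mem=0
  op14 P1: store L2 := 38 → I/M/I on L2; bus BusRdX Flush; mem=80
  op15 P2: load  L2 → I/S/S on L2; bus BusRd Flush; mem=38
  op16 P0: store L2 := 22 → M/I/I on L2; bus BusRdX; mem=38
  op17 P2: store L1 := 43 → I/I/M on L1; bus BusRdX; mem=60
  op18 P0: store L4 := 74 → M/I/I on L4; bus BusRdX; mem=20
  op19 P1: load  L2 → S/S/I on L2; bus BusRd Flush; mem=22
  op20 P0: load  L2 → S/S/I on L2; bus (none); mem=22
  op21 P0: store L2 := 38 → M/I/I on L2; bus BusUpgr; mem=22
  op22 P1: store L2 := 22 → I/M/I on L2; bus BusRdX Flush; mem=38
  op23 P2: load  L2 → I/S/S on L2; bus BusRd Flush; mem=22
  op24 P0: load  L7 → E/I/I on L7; bus BusRd; mem=40
  op25 P2: load  L2 → I/S/S on L2; bus (none); mem=22
  op26 P0: store L2 := 48 → M/I/I on L2; bus BusRdX; mem=22
  op27 P0: load  L2 → M/I/I on L2; bus (none); mem=22
  op28 P1: load  L7 → S/S/I on L7; bus BusRd; mem=40
  op29 P1: load  L2 → S/S/I on L2; bus BusRd Flush; mem=48

bus = none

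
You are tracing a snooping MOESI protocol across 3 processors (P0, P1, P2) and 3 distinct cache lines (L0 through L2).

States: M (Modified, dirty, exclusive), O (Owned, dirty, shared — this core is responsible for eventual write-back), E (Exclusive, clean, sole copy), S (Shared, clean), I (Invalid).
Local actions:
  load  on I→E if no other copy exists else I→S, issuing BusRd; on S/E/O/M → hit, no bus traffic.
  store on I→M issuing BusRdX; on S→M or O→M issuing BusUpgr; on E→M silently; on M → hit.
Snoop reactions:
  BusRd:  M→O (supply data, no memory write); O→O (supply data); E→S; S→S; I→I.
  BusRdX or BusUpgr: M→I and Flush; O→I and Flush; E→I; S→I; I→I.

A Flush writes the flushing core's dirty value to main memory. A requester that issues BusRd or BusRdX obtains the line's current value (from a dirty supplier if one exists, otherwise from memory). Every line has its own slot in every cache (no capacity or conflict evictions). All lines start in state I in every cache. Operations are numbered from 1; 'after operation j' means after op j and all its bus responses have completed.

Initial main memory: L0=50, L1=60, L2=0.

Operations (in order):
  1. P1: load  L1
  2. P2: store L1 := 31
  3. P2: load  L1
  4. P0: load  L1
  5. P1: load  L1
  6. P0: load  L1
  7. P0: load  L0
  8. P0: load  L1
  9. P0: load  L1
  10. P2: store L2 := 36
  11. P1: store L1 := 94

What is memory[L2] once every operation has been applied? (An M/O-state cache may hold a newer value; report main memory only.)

memory[L2] = 0

[1] P1: load  L1 | P0:I, P1:E(60), P2:I | bus: BusRd
[2] P2: store L1 := 31 | P0:I, P1:I, P2:M(31) | bus: BusRdX
[3] P2: load  L1 | P0:I, P1:I, P2:M(31) | bus: none
[4] P0: load  L1 | P0:S(31), P1:I, P2:O(31) | bus: BusRd
[5] P1: load  L1 | P0:S(31), P1:S(31), P2:O(31) | bus: BusRd
[6] P0: load  L1 | P0:S(31), P1:S(31), P2:O(31) | bus: none
[7] P0: load  L0 | P0:E(50), P1:I, P2:I | bus: BusRd
[8] P0: load  L1 | P0:S(31), P1:S(31), P2:O(31) | bus: none
[9] P0: load  L1 | P0:S(31), P1:S(31), P2:O(31) | bus: none
[10] P2: store L2 := 36 | P0:I, P1:I, P2:M(36) | bus: BusRdX
[11] P1: store L1 := 94 | P0:I, P1:M(94), P2:I | bus: BusUpgr,Flush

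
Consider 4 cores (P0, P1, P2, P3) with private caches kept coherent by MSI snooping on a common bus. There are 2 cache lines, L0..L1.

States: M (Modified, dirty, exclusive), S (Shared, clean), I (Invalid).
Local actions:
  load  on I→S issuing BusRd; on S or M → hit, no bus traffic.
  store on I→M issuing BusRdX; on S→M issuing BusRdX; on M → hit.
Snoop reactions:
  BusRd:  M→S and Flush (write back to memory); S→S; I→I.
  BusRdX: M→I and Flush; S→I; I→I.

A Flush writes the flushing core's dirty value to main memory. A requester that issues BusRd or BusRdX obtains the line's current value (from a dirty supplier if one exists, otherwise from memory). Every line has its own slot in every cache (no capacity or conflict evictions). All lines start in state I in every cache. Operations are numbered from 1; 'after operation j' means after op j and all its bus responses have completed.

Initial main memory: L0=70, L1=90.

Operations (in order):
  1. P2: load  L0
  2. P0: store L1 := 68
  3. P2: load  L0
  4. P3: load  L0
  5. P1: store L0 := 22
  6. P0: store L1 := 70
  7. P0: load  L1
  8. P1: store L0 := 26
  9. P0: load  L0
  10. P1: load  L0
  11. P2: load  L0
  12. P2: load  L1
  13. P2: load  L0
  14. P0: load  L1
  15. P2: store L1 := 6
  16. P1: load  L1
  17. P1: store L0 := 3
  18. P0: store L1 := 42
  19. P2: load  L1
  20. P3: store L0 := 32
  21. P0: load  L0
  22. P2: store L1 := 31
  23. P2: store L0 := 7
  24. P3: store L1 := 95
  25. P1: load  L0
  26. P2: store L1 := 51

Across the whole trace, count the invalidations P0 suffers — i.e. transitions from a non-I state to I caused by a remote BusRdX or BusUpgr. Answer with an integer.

invalidations = 4

1. P2: load  L0  bus=[BusRd]  L0: P0=I P1=I P2=S P3=I  mem[L0]=70
2. P0: store L1 := 68  bus=[BusRdX]  L1: P0=M P1=I P2=I P3=I  mem[L1]=90
3. P2: load  L0  bus=[-]  L0: P0=I P1=I P2=S P3=I  mem[L0]=70
4. P3: load  L0  bus=[BusRd]  L0: P0=I P1=I P2=S P3=S  mem[L0]=70
5. P1: store L0 := 22  bus=[BusRdX]  L0: P0=I P1=M P2=I P3=I  mem[L0]=70
6. P0: store L1 := 70  bus=[-]  L1: P0=M P1=I P2=I P3=I  mem[L1]=90
7. P0: load  L1  bus=[-]  L1: P0=M P1=I P2=I P3=I  mem[L1]=90
8. P1: store L0 := 26  bus=[-]  L0: P0=I P1=M P2=I P3=I  mem[L0]=70
9. P0: load  L0  bus=[BusRd,Flush]  L0: P0=S P1=S P2=I P3=I  mem[L0]=26
10. P1: load  L0  bus=[-]  L0: P0=S P1=S P2=I P3=I  mem[L0]=26
11. P2: load  L0  bus=[BusRd]  L0: P0=S P1=S P2=S P3=I  mem[L0]=26
12. P2: load  L1  bus=[BusRd,Flush]  L1: P0=S P1=I P2=S P3=I  mem[L1]=70
13. P2: load  L0  bus=[-]  L0: P0=S P1=S P2=S P3=I  mem[L0]=26
14. P0: load  L1  bus=[-]  L1: P0=S P1=I P2=S P3=I  mem[L1]=70
15. P2: store L1 := 6  bus=[BusRdX]  L1: P0=I P1=I P2=M P3=I  mem[L1]=70
16. P1: load  L1  bus=[BusRd,Flush]  L1: P0=I P1=S P2=S P3=I  mem[L1]=6
17. P1: store L0 := 3  bus=[BusRdX]  L0: P0=I P1=M P2=I P3=I  mem[L0]=26
18. P0: store L1 := 42  bus=[BusRdX]  L1: P0=M P1=I P2=I P3=I  mem[L1]=6
19. P2: load  L1  bus=[BusRd,Flush]  L1: P0=S P1=I P2=S P3=I  mem[L1]=42
20. P3: store L0 := 32  bus=[BusRdX,Flush]  L0: P0=I P1=I P2=I P3=M  mem[L0]=3
21. P0: load  L0  bus=[BusRd,Flush]  L0: P0=S P1=I P2=I P3=S  mem[L0]=32
22. P2: store L1 := 31  bus=[BusRdX]  L1: P0=I P1=I P2=M P3=I  mem[L1]=42
23. P2: store L0 := 7  bus=[BusRdX]  L0: P0=I P1=I P2=M P3=I  mem[L0]=32
24. P3: store L1 := 95  bus=[BusRdX,Flush]  L1: P0=I P1=I P2=I P3=M  mem[L1]=31
25. P1: load  L0  bus=[BusRd,Flush]  L0: P0=I P1=S P2=S P3=I  mem[L0]=7
26. P2: store L1 := 51  bus=[BusRdX,Flush]  L1: P0=I P1=I P2=M P3=I  mem[L1]=95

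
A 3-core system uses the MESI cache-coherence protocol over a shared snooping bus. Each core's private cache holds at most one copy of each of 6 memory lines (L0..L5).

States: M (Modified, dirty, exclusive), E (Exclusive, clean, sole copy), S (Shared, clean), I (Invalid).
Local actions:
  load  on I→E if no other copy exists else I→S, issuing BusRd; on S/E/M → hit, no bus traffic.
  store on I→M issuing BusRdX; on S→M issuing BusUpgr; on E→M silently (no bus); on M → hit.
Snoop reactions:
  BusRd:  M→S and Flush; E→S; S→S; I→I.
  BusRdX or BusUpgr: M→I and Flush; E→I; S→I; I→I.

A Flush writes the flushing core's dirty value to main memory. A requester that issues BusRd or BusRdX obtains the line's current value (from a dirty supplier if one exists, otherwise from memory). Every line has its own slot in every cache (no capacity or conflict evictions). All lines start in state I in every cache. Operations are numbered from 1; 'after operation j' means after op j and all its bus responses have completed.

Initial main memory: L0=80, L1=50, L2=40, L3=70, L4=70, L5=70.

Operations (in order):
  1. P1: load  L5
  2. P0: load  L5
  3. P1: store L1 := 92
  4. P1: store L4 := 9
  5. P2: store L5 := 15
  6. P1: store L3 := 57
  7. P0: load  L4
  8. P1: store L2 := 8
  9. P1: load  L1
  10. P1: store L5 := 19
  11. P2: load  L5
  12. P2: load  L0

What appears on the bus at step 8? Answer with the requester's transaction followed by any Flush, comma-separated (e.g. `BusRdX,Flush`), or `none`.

[1] P1: load  L5 | P0:I, P1:E(70), P2:I | bus: BusRd
[2] P0: load  L5 | P0:S(70), P1:S(70), P2:I | bus: BusRd
[3] P1: store L1 := 92 | P0:I, P1:M(92), P2:I | bus: BusRdX
[4] P1: store L4 := 9 | P0:I, P1:M(9), P2:I | bus: BusRdX
[5] P2: store L5 := 15 | P0:I, P1:I, P2:M(15) | bus: BusRdX
[6] P1: store L3 := 57 | P0:I, P1:M(57), P2:I | bus: BusRdX
[7] P0: load  L4 | P0:S(9), P1:S(9), P2:I | bus: BusRd,Flush
[8] P1: store L2 := 8 | P0:I, P1:M(8), P2:I | bus: BusRdX
[9] P1: load  L1 | P0:I, P1:M(92), P2:I | bus: none
[10] P1: store L5 := 19 | P0:I, P1:M(19), P2:I | bus: BusRdX,Flush
[11] P2: load  L5 | P0:I, P1:S(19), P2:S(19) | bus: BusRd,Flush
[12] P2: load  L0 | P0:I, P1:I, P2:E(80) | bus: BusRd

bus = BusRdX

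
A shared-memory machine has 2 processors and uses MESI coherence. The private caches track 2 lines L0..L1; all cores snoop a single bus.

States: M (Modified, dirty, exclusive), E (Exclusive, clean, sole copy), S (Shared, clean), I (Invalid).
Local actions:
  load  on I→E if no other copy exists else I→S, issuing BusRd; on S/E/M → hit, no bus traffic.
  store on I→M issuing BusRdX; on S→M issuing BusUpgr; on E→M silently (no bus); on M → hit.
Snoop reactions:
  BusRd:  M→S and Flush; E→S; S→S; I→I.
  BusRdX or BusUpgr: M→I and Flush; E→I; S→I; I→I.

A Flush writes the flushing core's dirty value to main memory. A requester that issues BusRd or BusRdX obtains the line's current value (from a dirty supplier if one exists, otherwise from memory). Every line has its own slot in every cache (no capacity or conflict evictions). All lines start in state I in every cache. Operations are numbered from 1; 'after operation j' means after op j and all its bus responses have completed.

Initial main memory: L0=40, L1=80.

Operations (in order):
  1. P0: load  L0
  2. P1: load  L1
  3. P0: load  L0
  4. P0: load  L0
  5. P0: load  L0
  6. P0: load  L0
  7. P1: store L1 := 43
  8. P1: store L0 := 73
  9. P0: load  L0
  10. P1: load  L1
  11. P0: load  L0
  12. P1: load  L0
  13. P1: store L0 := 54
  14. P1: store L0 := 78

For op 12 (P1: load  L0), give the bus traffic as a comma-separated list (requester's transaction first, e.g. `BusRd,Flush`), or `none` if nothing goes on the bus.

bus = none

[1] P0: load  L0 | P0:E(40), P1:I | bus: BusRd
[2] P1: load  L1 | P0:I, P1:E(80) | bus: BusRd
[3] P0: load  L0 | P0:E(40), P1:I | bus: none
[4] P0: load  L0 | P0:E(40), P1:I | bus: none
[5] P0: load  L0 | P0:E(40), P1:I | bus: none
[6] P0: load  L0 | P0:E(40), P1:I | bus: none
[7] P1: store L1 := 43 | P0:I, P1:M(43) | bus: none
[8] P1: store L0 := 73 | P0:I, P1:M(73) | bus: BusRdX
[9] P0: load  L0 | P0:S(73), P1:S(73) | bus: BusRd,Flush
[10] P1: load  L1 | P0:I, P1:M(43) | bus: none
[11] P0: load  L0 | P0:S(73), P1:S(73) | bus: none
[12] P1: load  L0 | P0:S(73), P1:S(73) | bus: none
[13] P1: store L0 := 54 | P0:I, P1:M(54) | bus: BusUpgr
[14] P1: store L0 := 78 | P0:I, P1:M(78) | bus: none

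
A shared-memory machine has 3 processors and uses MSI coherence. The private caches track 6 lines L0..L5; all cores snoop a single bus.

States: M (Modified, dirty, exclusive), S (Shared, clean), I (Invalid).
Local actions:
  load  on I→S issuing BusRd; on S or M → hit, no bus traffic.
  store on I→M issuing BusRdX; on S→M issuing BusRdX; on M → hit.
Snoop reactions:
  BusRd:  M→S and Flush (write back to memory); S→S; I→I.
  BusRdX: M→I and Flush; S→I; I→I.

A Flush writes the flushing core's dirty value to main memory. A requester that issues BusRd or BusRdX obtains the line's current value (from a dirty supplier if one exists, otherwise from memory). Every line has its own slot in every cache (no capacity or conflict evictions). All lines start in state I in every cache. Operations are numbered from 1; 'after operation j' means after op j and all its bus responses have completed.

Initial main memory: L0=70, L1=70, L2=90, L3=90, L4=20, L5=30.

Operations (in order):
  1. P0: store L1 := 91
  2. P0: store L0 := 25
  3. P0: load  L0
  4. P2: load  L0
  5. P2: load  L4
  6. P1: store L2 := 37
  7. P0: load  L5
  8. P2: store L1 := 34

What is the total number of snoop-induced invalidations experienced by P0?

invalidations = 1

  op1 P0: store L1 := 91 → M/I/I on L1; bus BusRdX; mem=70
  op2 P0: store L0 := 25 → M/I/I on L0; bus BusRdX; mem=70
  op3 P0: load  L0 → M/I/I on L0; bus (none); mem=70
  op4 P2: load  L0 → S/I/S on L0; bus BusRd Flush; mem=25
  op5 P2: load  L4 → I/I/S on L4; bus BusRd; mem=20
  op6 P1: store L2 := 37 → I/M/I on L2; bus BusRdX; mem=90
  op7 P0: load  L5 → S/I/I on L5; bus BusRd; mem=30
  op8 P2: store L1 := 34 → I/I/M on L1; bus BusRdX Flush; mem=91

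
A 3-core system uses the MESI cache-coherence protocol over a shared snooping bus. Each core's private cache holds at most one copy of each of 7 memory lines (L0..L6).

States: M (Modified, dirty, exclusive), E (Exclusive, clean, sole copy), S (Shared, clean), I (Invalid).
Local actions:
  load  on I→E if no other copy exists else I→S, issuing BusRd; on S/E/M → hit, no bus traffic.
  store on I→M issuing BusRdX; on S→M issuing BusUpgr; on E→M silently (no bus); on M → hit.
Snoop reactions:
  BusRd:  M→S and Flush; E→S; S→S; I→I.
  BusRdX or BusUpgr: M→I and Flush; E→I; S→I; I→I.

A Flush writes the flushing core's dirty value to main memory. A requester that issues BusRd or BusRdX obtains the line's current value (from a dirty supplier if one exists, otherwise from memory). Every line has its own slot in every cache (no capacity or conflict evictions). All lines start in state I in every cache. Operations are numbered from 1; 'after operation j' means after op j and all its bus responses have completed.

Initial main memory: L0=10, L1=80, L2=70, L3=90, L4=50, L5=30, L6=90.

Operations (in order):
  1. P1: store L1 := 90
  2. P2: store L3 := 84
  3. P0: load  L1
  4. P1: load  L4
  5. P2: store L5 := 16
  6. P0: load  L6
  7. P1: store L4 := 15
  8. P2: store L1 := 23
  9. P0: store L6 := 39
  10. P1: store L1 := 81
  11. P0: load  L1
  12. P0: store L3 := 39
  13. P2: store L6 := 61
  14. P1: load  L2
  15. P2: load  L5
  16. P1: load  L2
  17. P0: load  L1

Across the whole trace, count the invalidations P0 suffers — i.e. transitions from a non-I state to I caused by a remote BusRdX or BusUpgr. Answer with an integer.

1. P1: store L1 := 90  bus=[BusRdX]  L1: P0=I P1=M P2=I  mem[L1]=80
2. P2: store L3 := 84  bus=[BusRdX]  L3: P0=I P1=I P2=M  mem[L3]=90
3. P0: load  L1  bus=[BusRd,Flush]  L1: P0=S P1=S P2=I  mem[L1]=90
4. P1: load  L4  bus=[BusRd]  L4: P0=I P1=E P2=I  mem[L4]=50
5. P2: store L5 := 16  bus=[BusRdX]  L5: P0=I P1=I P2=M  mem[L5]=30
6. P0: load  L6  bus=[BusRd]  L6: P0=E P1=I P2=I  mem[L6]=90
7. P1: store L4 := 15  bus=[-]  L4: P0=I P1=M P2=I  mem[L4]=50
8. P2: store L1 := 23  bus=[BusRdX]  L1: P0=I P1=I P2=M  mem[L1]=90
9. P0: store L6 := 39  bus=[-]  L6: P0=M P1=I P2=I  mem[L6]=90
10. P1: store L1 := 81  bus=[BusRdX,Flush]  L1: P0=I P1=M P2=I  mem[L1]=23
11. P0: load  L1  bus=[BusRd,Flush]  L1: P0=S P1=S P2=I  mem[L1]=81
12. P0: store L3 := 39  bus=[BusRdX,Flush]  L3: P0=M P1=I P2=I  mem[L3]=84
13. P2: store L6 := 61  bus=[BusRdX,Flush]  L6: P0=I P1=I P2=M  mem[L6]=39
14. P1: load  L2  bus=[BusRd]  L2: P0=I P1=E P2=I  mem[L2]=70
15. P2: load  L5  bus=[-]  L5: P0=I P1=I P2=M  mem[L5]=30
16. P1: load  L2  bus=[-]  L2: P0=I P1=E P2=I  mem[L2]=70
17. P0: load  L1  bus=[-]  L1: P0=S P1=S P2=I  mem[L1]=81

invalidations = 2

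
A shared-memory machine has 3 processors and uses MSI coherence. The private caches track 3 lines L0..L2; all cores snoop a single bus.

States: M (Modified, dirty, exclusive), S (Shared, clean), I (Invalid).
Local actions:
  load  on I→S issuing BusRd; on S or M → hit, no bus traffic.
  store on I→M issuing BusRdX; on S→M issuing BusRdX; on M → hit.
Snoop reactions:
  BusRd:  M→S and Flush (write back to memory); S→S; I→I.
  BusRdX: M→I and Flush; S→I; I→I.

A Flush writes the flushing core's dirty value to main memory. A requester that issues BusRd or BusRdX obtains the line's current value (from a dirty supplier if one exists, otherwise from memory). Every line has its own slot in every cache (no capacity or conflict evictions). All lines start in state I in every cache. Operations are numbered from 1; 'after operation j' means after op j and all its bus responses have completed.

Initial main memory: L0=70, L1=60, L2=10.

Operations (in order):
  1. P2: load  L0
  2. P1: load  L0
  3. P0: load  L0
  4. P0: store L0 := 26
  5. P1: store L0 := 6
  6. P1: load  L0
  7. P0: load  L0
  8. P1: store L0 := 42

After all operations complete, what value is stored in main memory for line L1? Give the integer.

memory[L1] = 60

[1] P2: load  L0 | P0:I, P1:I, P2:S(70) | bus: BusRd
[2] P1: load  L0 | P0:I, P1:S(70), P2:S(70) | bus: BusRd
[3] P0: load  L0 | P0:S(70), P1:S(70), P2:S(70) | bus: BusRd
[4] P0: store L0 := 26 | P0:M(26), P1:I, P2:I | bus: BusRdX
[5] P1: store L0 := 6 | P0:I, P1:M(6), P2:I | bus: BusRdX,Flush
[6] P1: load  L0 | P0:I, P1:M(6), P2:I | bus: none
[7] P0: load  L0 | P0:S(6), P1:S(6), P2:I | bus: BusRd,Flush
[8] P1: store L0 := 42 | P0:I, P1:M(42), P2:I | bus: BusRdX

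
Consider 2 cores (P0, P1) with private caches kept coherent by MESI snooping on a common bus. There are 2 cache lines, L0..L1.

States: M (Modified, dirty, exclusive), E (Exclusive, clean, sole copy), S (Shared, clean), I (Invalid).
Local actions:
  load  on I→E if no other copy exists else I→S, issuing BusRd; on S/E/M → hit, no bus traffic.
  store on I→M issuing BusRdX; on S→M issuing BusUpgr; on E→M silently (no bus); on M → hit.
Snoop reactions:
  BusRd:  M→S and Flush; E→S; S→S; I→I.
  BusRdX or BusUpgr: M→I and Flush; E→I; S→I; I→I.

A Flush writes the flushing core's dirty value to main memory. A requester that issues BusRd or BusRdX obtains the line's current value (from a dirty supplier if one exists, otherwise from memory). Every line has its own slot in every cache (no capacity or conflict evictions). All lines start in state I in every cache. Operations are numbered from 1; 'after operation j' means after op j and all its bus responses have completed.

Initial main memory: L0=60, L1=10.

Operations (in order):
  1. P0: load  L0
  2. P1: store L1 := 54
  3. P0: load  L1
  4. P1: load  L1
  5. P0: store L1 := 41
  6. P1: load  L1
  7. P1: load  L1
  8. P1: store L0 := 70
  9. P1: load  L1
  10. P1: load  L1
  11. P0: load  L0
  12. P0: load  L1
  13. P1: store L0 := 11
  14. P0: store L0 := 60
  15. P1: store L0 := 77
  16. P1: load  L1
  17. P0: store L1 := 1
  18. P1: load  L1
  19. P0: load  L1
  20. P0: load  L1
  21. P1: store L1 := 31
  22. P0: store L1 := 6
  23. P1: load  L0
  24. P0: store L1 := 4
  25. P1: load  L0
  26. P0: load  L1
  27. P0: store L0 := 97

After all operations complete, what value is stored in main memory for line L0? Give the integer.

memory[L0] = 77

  op1 P0: load  L0 → E/I on L0; bus BusRd; mem=60
  op2 P1: store L1 := 54 → I/M on L1; bus BusRdX; mem=10
  op3 P0: load  L1 → S/S on L1; bus BusRd Flush; mem=54
  op4 P1: load  L1 → S/S on L1; bus (none); mem=54
  op5 P0: store L1 := 41 → M/I on L1; bus BusUpgr; mem=54
  op6 P1: load  L1 → S/S on L1; bus BusRd Flush; mem=41
  op7 P1: load  L1 → S/S on L1; bus (none); mem=41
  op8 P1: store L0 := 70 → I/M on L0; bus BusRdX; mem=60
  op9 P1: load  L1 → S/S on L1; bus (none); mem=41
  op10 P1: load  L1 → S/S on L1; bus (none); mem=41
  op11 P0: load  L0 → S/S on L0; bus BusRd Flush; mem=70
  op12 P0: load  L1 → S/S on L1; bus (none); mem=41
  op13 P1: store L0 := 11 → I/M on L0; bus BusUpgr; mem=70
  op14 P0: store L0 := 60 → M/I on L0; bus BusRdX Flush; mem=11
  op15 P1: store L0 := 77 → I/M on L0; bus BusRdX Flush; mem=60
  op16 P1: load  L1 → S/S on L1; bus (none); mem=41
  op17 P0: store L1 := 1 → M/I on L1; bus BusUpgr; mem=41
  op18 P1: load  L1 → S/S on L1; bus BusRd Flush; mem=1
  op19 P0: load  L1 → S/S on L1; bus (none); mem=1
  op20 P0: load  L1 → S/S on L1; bus (none); mem=1
  op21 P1: store L1 := 31 → I/M on L1; bus BusUpgr; mem=1
  op22 P0: store L1 := 6 → M/I on L1; bus BusRdX Flush; mem=31
  op23 P1: load  L0 → I/M on L0; bus (none); mem=60
  op24 P0: store L1 := 4 → M/I on L1; bus (none); mem=31
  op25 P1: load  L0 → I/M on L0; bus (none); mem=60
  op26 P0: load  L1 → M/I on L1; bus (none); mem=31
  op27 P0: store L0 := 97 → M/I on L0; bus BusRdX Flush; mem=77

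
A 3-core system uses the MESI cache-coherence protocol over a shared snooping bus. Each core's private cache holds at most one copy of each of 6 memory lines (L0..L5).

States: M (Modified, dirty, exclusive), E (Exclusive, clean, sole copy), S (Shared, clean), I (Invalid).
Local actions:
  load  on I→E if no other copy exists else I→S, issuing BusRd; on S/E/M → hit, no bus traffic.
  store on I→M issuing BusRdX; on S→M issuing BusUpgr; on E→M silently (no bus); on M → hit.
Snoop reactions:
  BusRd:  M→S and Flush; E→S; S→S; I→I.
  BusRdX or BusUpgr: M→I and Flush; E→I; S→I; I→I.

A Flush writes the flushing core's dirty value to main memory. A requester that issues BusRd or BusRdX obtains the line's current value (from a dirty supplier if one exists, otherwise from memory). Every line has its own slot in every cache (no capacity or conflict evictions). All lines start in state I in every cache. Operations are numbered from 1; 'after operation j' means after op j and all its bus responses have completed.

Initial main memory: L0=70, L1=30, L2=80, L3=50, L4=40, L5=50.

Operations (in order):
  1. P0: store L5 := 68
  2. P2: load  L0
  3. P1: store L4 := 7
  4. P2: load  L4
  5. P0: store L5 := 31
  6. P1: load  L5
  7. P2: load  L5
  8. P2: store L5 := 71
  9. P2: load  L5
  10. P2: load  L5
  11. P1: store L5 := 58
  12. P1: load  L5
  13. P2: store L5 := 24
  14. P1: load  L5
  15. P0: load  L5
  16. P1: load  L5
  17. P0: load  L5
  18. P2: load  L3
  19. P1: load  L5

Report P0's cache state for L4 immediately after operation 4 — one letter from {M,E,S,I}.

state = I

[1] P0: store L5 := 68 | P0:M(68), P1:I, P2:I | bus: BusRdX
[2] P2: load  L0 | P0:I, P1:I, P2:E(70) | bus: BusRd
[3] P1: store L4 := 7 | P0:I, P1:M(7), P2:I | bus: BusRdX
[4] P2: load  L4 | P0:I, P1:S(7), P2:S(7) | bus: BusRd,Flush
[5] P0: store L5 := 31 | P0:M(31), P1:I, P2:I | bus: none
[6] P1: load  L5 | P0:S(31), P1:S(31), P2:I | bus: BusRd,Flush
[7] P2: load  L5 | P0:S(31), P1:S(31), P2:S(31) | bus: BusRd
[8] P2: store L5 := 71 | P0:I, P1:I, P2:M(71) | bus: BusUpgr
[9] P2: load  L5 | P0:I, P1:I, P2:M(71) | bus: none
[10] P2: load  L5 | P0:I, P1:I, P2:M(71) | bus: none
[11] P1: store L5 := 58 | P0:I, P1:M(58), P2:I | bus: BusRdX,Flush
[12] P1: load  L5 | P0:I, P1:M(58), P2:I | bus: none
[13] P2: store L5 := 24 | P0:I, P1:I, P2:M(24) | bus: BusRdX,Flush
[14] P1: load  L5 | P0:I, P1:S(24), P2:S(24) | bus: BusRd,Flush
[15] P0: load  L5 | P0:S(24), P1:S(24), P2:S(24) | bus: BusRd
[16] P1: load  L5 | P0:S(24), P1:S(24), P2:S(24) | bus: none
[17] P0: load  L5 | P0:S(24), P1:S(24), P2:S(24) | bus: none
[18] P2: load  L3 | P0:I, P1:I, P2:E(50) | bus: BusRd
[19] P1: load  L5 | P0:S(24), P1:S(24), P2:S(24) | bus: none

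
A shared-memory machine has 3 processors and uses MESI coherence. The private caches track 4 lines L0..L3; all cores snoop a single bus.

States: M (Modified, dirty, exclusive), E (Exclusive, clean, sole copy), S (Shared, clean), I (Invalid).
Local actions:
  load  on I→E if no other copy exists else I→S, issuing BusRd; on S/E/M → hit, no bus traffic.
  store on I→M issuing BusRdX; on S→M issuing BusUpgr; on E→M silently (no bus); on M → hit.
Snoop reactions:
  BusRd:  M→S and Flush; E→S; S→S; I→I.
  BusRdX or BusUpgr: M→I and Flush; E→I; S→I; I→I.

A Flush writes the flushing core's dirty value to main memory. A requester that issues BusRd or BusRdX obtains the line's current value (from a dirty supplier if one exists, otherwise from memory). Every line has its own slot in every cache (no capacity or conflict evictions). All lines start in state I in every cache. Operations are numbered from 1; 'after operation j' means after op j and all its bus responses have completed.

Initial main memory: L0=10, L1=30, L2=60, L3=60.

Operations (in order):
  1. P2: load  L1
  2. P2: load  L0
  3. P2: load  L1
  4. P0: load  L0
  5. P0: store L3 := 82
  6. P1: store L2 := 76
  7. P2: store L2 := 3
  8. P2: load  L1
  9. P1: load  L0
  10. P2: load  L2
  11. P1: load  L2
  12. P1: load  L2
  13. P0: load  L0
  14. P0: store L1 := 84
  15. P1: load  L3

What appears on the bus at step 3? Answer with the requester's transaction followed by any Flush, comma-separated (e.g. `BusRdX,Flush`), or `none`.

1. P2: load  L1  bus=[BusRd]  L1: P0=I P1=I P2=E  mem[L1]=30
2. P2: load  L0  bus=[BusRd]  L0: P0=I P1=I P2=E  mem[L0]=10
3. P2: load  L1  bus=[-]  L1: P0=I P1=I P2=E  mem[L1]=30
4. P0: load  L0  bus=[BusRd]  L0: P0=S P1=I P2=S  mem[L0]=10
5. P0: store L3 := 82  bus=[BusRdX]  L3: P0=M P1=I P2=I  mem[L3]=60
6. P1: store L2 := 76  bus=[BusRdX]  L2: P0=I P1=M P2=I  mem[L2]=60
7. P2: store L2 := 3  bus=[BusRdX,Flush]  L2: P0=I P1=I P2=M  mem[L2]=76
8. P2: load  L1  bus=[-]  L1: P0=I P1=I P2=E  mem[L1]=30
9. P1: load  L0  bus=[BusRd]  L0: P0=S P1=S P2=S  mem[L0]=10
10. P2: load  L2  bus=[-]  L2: P0=I P1=I P2=M  mem[L2]=76
11. P1: load  L2  bus=[BusRd,Flush]  L2: P0=I P1=S P2=S  mem[L2]=3
12. P1: load  L2  bus=[-]  L2: P0=I P1=S P2=S  mem[L2]=3
13. P0: load  L0  bus=[-]  L0: P0=S P1=S P2=S  mem[L0]=10
14. P0: store L1 := 84  bus=[BusRdX]  L1: P0=M P1=I P2=I  mem[L1]=30
15. P1: load  L3  bus=[BusRd,Flush]  L3: P0=S P1=S P2=I  mem[L3]=82

bus = none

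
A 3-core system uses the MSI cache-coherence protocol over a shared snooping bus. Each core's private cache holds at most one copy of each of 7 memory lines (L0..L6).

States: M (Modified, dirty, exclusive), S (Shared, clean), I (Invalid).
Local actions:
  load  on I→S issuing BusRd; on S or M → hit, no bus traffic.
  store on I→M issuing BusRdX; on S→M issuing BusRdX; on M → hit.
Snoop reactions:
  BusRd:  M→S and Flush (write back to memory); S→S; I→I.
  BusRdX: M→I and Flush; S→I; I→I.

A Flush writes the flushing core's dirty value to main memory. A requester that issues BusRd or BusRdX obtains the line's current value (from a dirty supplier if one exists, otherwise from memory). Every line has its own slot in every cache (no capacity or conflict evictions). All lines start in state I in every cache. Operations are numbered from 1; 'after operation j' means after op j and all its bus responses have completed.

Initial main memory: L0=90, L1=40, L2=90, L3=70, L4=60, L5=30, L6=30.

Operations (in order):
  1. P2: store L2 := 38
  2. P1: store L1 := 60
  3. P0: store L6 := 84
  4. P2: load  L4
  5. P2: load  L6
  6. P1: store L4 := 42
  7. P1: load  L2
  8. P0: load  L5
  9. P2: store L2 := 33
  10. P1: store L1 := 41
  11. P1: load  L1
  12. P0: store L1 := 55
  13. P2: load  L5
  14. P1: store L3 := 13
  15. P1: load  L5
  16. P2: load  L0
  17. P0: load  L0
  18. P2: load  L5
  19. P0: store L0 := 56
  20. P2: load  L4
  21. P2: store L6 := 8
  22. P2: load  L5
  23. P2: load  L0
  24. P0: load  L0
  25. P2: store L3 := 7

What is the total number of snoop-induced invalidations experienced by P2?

step 1: P2: store L2 := 38  ⟶  IIM  (L2)  txn=BusRdX  M[L2]=90
step 2: P1: store L1 := 60  ⟶  IMI  (L1)  txn=BusRdX  M[L1]=40
step 3: P0: store L6 := 84  ⟶  MII  (L6)  txn=BusRdX  M[L6]=30
step 4: P2: load  L4  ⟶  IIS  (L4)  txn=BusRd  M[L4]=60
step 5: P2: load  L6  ⟶  SIS  (L6)  txn=BusRd+Flush  M[L6]=84
step 6: P1: store L4 := 42  ⟶  IMI  (L4)  txn=BusRdX  M[L4]=60
step 7: P1: load  L2  ⟶  ISS  (L2)  txn=BusRd+Flush  M[L2]=38
step 8: P0: load  L5  ⟶  SII  (L5)  txn=BusRd  M[L5]=30
step 9: P2: store L2 := 33  ⟶  IIM  (L2)  txn=BusRdX  M[L2]=38
step 10: P1: store L1 := 41  ⟶  IMI  (L1)  txn=∅  M[L1]=40
step 11: P1: load  L1  ⟶  IMI  (L1)  txn=∅  M[L1]=40
step 12: P0: store L1 := 55  ⟶  MII  (L1)  txn=BusRdX+Flush  M[L1]=41
step 13: P2: load  L5  ⟶  SIS  (L5)  txn=BusRd  M[L5]=30
step 14: P1: store L3 := 13  ⟶  IMI  (L3)  txn=BusRdX  M[L3]=70
step 15: P1: load  L5  ⟶  SSS  (L5)  txn=BusRd  M[L5]=30
step 16: P2: load  L0  ⟶  IIS  (L0)  txn=BusRd  M[L0]=90
step 17: P0: load  L0  ⟶  SIS  (L0)  txn=BusRd  M[L0]=90
step 18: P2: load  L5  ⟶  SSS  (L5)  txn=∅  M[L5]=30
step 19: P0: store L0 := 56  ⟶  MII  (L0)  txn=BusRdX  M[L0]=90
step 20: P2: load  L4  ⟶  ISS  (L4)  txn=BusRd+Flush  M[L4]=42
step 21: P2: store L6 := 8  ⟶  IIM  (L6)  txn=BusRdX  M[L6]=84
step 22: P2: load  L5  ⟶  SSS  (L5)  txn=∅  M[L5]=30
step 23: P2: load  L0  ⟶  SIS  (L0)  txn=BusRd+Flush  M[L0]=56
step 24: P0: load  L0  ⟶  SIS  (L0)  txn=∅  M[L0]=56
step 25: P2: store L3 := 7  ⟶  IIM  (L3)  txn=BusRdX+Flush  M[L3]=13

invalidations = 2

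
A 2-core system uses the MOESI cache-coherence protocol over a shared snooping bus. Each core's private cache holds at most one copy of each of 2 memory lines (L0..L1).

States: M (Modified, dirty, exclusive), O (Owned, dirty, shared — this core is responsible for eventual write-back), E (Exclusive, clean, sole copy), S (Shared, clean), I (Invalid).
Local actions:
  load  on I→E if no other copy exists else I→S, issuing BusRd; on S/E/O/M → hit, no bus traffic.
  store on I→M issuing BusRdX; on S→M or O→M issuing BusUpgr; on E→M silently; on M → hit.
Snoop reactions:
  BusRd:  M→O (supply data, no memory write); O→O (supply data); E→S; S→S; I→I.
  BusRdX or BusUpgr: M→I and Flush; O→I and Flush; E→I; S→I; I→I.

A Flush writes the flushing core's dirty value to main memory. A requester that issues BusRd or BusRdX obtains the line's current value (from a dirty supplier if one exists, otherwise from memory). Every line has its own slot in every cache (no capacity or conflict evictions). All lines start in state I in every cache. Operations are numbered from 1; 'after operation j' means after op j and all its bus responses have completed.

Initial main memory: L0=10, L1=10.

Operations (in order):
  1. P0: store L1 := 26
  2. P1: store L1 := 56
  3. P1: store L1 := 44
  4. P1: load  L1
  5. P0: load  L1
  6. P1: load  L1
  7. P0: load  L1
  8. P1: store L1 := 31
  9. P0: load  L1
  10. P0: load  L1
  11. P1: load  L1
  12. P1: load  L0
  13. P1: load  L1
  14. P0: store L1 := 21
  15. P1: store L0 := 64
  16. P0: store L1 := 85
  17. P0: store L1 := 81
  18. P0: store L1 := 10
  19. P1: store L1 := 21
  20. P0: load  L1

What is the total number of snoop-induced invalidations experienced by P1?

1. P0: store L1 := 26  bus=[BusRdX]  L1: P0=M P1=I  mem[L1]=10
2. P1: store L1 := 56  bus=[BusRdX,Flush]  L1: P0=I P1=M  mem[L1]=26
3. P1: store L1 := 44  bus=[-]  L1: P0=I P1=M  mem[L1]=26
4. P1: load  L1  bus=[-]  L1: P0=I P1=M  mem[L1]=26
5. P0: load  L1  bus=[BusRd]  L1: P0=S P1=O  mem[L1]=26
6. P1: load  L1  bus=[-]  L1: P0=S P1=O  mem[L1]=26
7. P0: load  L1  bus=[-]  L1: P0=S P1=O  mem[L1]=26
8. P1: store L1 := 31  bus=[BusUpgr]  L1: P0=I P1=M  mem[L1]=26
9. P0: load  L1  bus=[BusRd]  L1: P0=S P1=O  mem[L1]=26
10. P0: load  L1  bus=[-]  L1: P0=S P1=O  mem[L1]=26
11. P1: load  L1  bus=[-]  L1: P0=S P1=O  mem[L1]=26
12. P1: load  L0  bus=[BusRd]  L0: P0=I P1=E  mem[L0]=10
13. P1: load  L1  bus=[-]  L1: P0=S P1=O  mem[L1]=26
14. P0: store L1 := 21  bus=[BusUpgr,Flush]  L1: P0=M P1=I  mem[L1]=31
15. P1: store L0 := 64  bus=[-]  L0: P0=I P1=M  mem[L0]=10
16. P0: store L1 := 85  bus=[-]  L1: P0=M P1=I  mem[L1]=31
17. P0: store L1 := 81  bus=[-]  L1: P0=M P1=I  mem[L1]=31
18. P0: store L1 := 10  bus=[-]  L1: P0=M P1=I  mem[L1]=31
19. P1: store L1 := 21  bus=[BusRdX,Flush]  L1: P0=I P1=M  mem[L1]=10
20. P0: load  L1  bus=[BusRd]  L1: P0=S P1=O  mem[L1]=10

invalidations = 1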